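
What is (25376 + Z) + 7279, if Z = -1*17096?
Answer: 15559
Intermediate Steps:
Z = -17096
(25376 + Z) + 7279 = (25376 - 17096) + 7279 = 8280 + 7279 = 15559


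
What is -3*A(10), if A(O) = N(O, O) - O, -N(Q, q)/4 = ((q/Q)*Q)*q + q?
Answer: 1350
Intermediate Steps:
N(Q, q) = -4*q - 4*q² (N(Q, q) = -4*(((q/Q)*Q)*q + q) = -4*(q*q + q) = -4*(q² + q) = -4*(q + q²) = -4*q - 4*q²)
A(O) = -O - 4*O*(1 + O) (A(O) = -4*O*(1 + O) - O = -O - 4*O*(1 + O))
-3*A(10) = -30*(-5 - 4*10) = -30*(-5 - 40) = -30*(-45) = -3*(-450) = 1350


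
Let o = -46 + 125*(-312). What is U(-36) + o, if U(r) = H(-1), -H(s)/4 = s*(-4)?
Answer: -39062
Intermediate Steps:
H(s) = 16*s (H(s) = -4*s*(-4) = -(-16)*s = 16*s)
o = -39046 (o = -46 - 39000 = -39046)
U(r) = -16 (U(r) = 16*(-1) = -16)
U(-36) + o = -16 - 39046 = -39062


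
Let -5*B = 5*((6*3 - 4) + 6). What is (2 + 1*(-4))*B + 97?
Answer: 137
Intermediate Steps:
B = -20 (B = -((6*3 - 4) + 6) = -((18 - 4) + 6) = -(14 + 6) = -20 ≈ -20.000)
(2 + 1*(-4))*B + 97 = (2 + 1*(-4))*(-20) + 97 = (2 - 4)*(-20) + 97 = -2*(-20) + 97 = 40 + 97 = 137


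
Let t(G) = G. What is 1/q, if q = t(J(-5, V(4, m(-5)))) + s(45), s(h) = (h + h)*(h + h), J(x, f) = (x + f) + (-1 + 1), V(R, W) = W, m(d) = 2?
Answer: 1/8097 ≈ 0.00012350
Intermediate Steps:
J(x, f) = f + x (J(x, f) = (f + x) + 0 = f + x)
s(h) = 4*h**2 (s(h) = (2*h)*(2*h) = 4*h**2)
q = 8097 (q = (2 - 5) + 4*45**2 = -3 + 4*2025 = -3 + 8100 = 8097)
1/q = 1/8097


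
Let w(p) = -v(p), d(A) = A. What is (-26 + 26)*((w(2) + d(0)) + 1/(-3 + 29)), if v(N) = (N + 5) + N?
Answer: 0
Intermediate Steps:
v(N) = 5 + 2*N (v(N) = (5 + N) + N = 5 + 2*N)
w(p) = -5 - 2*p (w(p) = -(5 + 2*p) = -5 - 2*p)
(-26 + 26)*((w(2) + d(0)) + 1/(-3 + 29)) = (-26 + 26)*(((-5 - 2*2) + 0) + 1/(-3 + 29)) = 0*(((-5 - 4) + 0) + 1/26) = 0*((-9 + 0) + 1/26) = 0*(-9 + 1/26) = 0*(-233/26) = 0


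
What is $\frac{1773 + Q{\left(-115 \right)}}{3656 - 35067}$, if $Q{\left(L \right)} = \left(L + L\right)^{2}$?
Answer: $- \frac{54673}{31411} \approx -1.7406$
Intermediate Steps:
$Q{\left(L \right)} = 4 L^{2}$ ($Q{\left(L \right)} = \left(2 L\right)^{2} = 4 L^{2}$)
$\frac{1773 + Q{\left(-115 \right)}}{3656 - 35067} = \frac{1773 + 4 \left(-115\right)^{2}}{3656 - 35067} = \frac{1773 + 4 \cdot 13225}{-31411} = \left(1773 + 52900\right) \left(- \frac{1}{31411}\right) = 54673 \left(- \frac{1}{31411}\right) = - \frac{54673}{31411}$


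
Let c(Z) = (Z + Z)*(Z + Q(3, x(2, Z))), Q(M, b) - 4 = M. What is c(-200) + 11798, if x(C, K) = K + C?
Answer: 88998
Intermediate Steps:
x(C, K) = C + K
Q(M, b) = 4 + M
c(Z) = 2*Z*(7 + Z) (c(Z) = (Z + Z)*(Z + (4 + 3)) = (2*Z)*(Z + 7) = (2*Z)*(7 + Z) = 2*Z*(7 + Z))
c(-200) + 11798 = 2*(-200)*(7 - 200) + 11798 = 2*(-200)*(-193) + 11798 = 77200 + 11798 = 88998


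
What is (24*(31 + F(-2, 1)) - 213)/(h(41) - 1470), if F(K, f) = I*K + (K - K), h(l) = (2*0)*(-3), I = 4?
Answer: -113/490 ≈ -0.23061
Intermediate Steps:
h(l) = 0 (h(l) = 0*(-3) = 0)
F(K, f) = 4*K (F(K, f) = 4*K + (K - K) = 4*K + 0 = 4*K)
(24*(31 + F(-2, 1)) - 213)/(h(41) - 1470) = (24*(31 + 4*(-2)) - 213)/(0 - 1470) = (24*(31 - 8) - 213)/(-1470) = (24*23 - 213)*(-1/1470) = (552 - 213)*(-1/1470) = 339*(-1/1470) = -113/490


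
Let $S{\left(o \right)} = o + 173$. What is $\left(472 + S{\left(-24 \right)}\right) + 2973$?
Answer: $3594$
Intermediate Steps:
$S{\left(o \right)} = 173 + o$
$\left(472 + S{\left(-24 \right)}\right) + 2973 = \left(472 + \left(173 - 24\right)\right) + 2973 = \left(472 + 149\right) + 2973 = 621 + 2973 = 3594$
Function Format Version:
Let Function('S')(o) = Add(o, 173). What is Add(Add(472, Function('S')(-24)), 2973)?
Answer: 3594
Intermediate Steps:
Function('S')(o) = Add(173, o)
Add(Add(472, Function('S')(-24)), 2973) = Add(Add(472, Add(173, -24)), 2973) = Add(Add(472, 149), 2973) = Add(621, 2973) = 3594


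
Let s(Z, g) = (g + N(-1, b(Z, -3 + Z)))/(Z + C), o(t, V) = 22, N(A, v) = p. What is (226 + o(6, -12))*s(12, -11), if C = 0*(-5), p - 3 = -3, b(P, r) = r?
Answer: -682/3 ≈ -227.33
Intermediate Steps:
p = 0 (p = 3 - 3 = 0)
N(A, v) = 0
C = 0
s(Z, g) = g/Z (s(Z, g) = (g + 0)/(Z + 0) = g/Z)
(226 + o(6, -12))*s(12, -11) = (226 + 22)*(-11/12) = 248*(-11*1/12) = 248*(-11/12) = -682/3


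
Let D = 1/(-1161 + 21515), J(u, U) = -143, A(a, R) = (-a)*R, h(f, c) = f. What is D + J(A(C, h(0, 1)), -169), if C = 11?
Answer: -2910621/20354 ≈ -143.00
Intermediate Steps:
A(a, R) = -R*a
D = 1/20354 ≈ 4.9130e-5
D + J(A(C, h(0, 1)), -169) = 1/20354 - 143 = -2910621/20354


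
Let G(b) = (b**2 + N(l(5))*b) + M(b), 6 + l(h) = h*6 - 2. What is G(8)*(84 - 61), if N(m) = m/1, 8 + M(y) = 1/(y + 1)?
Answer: 48047/9 ≈ 5338.6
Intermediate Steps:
M(y) = -8 + 1/(1 + y) (M(y) = -8 + 1/(y + 1) = -8 + 1/(1 + y))
l(h) = -8 + 6*h (l(h) = -6 + (h*6 - 2) = -6 + (6*h - 2) = -6 + (-2 + 6*h) = -8 + 6*h)
N(m) = m (N(m) = m*1 = m)
G(b) = b**2 + 22*b + (-7 - 8*b)/(1 + b) (G(b) = (b**2 + (-8 + 6*5)*b) + (-7 - 8*b)/(1 + b) = (b**2 + (-8 + 30)*b) + (-7 - 8*b)/(1 + b) = (b**2 + 22*b) + (-7 - 8*b)/(1 + b) = b**2 + 22*b + (-7 - 8*b)/(1 + b))
G(8)*(84 - 61) = ((-7 - 8*8 + 8*(1 + 8)*(22 + 8))/(1 + 8))*(84 - 61) = ((-7 - 64 + 8*9*30)/9)*23 = ((-7 - 64 + 2160)/9)*23 = ((1/9)*2089)*23 = (2089/9)*23 = 48047/9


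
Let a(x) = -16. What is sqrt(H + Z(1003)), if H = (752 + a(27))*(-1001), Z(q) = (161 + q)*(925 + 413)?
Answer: 2*sqrt(205174) ≈ 905.92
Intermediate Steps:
Z(q) = 215418 + 1338*q (Z(q) = (161 + q)*1338 = 215418 + 1338*q)
H = -736736 (H = (752 - 16)*(-1001) = 736*(-1001) = -736736)
sqrt(H + Z(1003)) = sqrt(-736736 + (215418 + 1338*1003)) = sqrt(-736736 + (215418 + 1342014)) = sqrt(-736736 + 1557432) = sqrt(820696) = 2*sqrt(205174)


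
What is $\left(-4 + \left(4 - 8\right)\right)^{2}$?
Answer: $64$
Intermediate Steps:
$\left(-4 + \left(4 - 8\right)\right)^{2} = \left(-4 - 4\right)^{2} = \left(-8\right)^{2} = 64$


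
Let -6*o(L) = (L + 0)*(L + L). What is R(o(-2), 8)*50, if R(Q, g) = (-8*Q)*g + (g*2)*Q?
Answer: 3200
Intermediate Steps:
o(L) = -L**2/3 (o(L) = -(L + 0)*(L + L)/6 = -L*2*L/6 = -L**2/3)
R(Q, g) = -6*Q*g (R(Q, g) = -8*Q*g + (2*g)*Q = -8*Q*g + 2*Q*g = -6*Q*g)
R(o(-2), 8)*50 = -6*(-1/3*(-2)**2)*8*50 = -6*(-1/3*4)*8*50 = -6*(-4/3)*8*50 = 64*50 = 3200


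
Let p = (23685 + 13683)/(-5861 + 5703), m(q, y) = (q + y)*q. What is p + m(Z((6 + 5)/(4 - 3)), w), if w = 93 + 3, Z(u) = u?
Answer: 74299/79 ≈ 940.49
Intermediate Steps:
w = 96
m(q, y) = q*(q + y)
p = -18684/79 (p = 37368/(-158) = 37368*(-1/158) = -18684/79 ≈ -236.51)
p + m(Z((6 + 5)/(4 - 3)), w) = -18684/79 + ((6 + 5)/(4 - 3))*((6 + 5)/(4 - 3) + 96) = -18684/79 + (11/1)*(11/1 + 96) = -18684/79 + (11*1)*(11*1 + 96) = -18684/79 + 11*(11 + 96) = -18684/79 + 11*107 = -18684/79 + 1177 = 74299/79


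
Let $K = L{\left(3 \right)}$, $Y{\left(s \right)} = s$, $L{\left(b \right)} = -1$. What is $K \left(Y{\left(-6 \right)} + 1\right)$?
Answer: $5$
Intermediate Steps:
$K = -1$
$K \left(Y{\left(-6 \right)} + 1\right) = - (-6 + 1) = \left(-1\right) \left(-5\right) = 5$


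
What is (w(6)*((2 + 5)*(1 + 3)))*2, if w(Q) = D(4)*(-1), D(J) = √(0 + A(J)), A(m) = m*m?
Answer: -224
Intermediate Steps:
A(m) = m²
D(J) = √(J²) (D(J) = √(0 + J²) = √(J²))
w(Q) = -4 (w(Q) = √(4²)*(-1) = √16*(-1) = 4*(-1) = -4)
(w(6)*((2 + 5)*(1 + 3)))*2 = -4*(2 + 5)*(1 + 3)*2 = -28*4*2 = -4*28*2 = -112*2 = -224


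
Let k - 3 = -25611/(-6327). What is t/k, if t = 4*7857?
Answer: 16570413/3716 ≈ 4459.2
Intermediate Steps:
k = 14864/2109 (k = 3 - 25611/(-6327) = 3 - 25611*(-1/6327) = 3 + 8537/2109 = 14864/2109 ≈ 7.0479)
t = 31428
t/k = 31428/(14864/2109) = 31428*(2109/14864) = 16570413/3716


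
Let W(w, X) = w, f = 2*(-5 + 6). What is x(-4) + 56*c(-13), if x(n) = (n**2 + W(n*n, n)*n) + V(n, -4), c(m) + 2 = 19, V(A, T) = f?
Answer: 906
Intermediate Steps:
f = 2 (f = 2*1 = 2)
V(A, T) = 2
c(m) = 17 (c(m) = -2 + 19 = 17)
x(n) = 2 + n**2 + n**3 (x(n) = (n**2 + (n*n)*n) + 2 = (n**2 + n**2*n) + 2 = (n**2 + n**3) + 2 = 2 + n**2 + n**3)
x(-4) + 56*c(-13) = (2 + (-4)**2 + (-4)**3) + 56*17 = (2 + 16 - 64) + 952 = -46 + 952 = 906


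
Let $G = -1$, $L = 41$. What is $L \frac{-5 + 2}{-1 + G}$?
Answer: $\frac{123}{2} \approx 61.5$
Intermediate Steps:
$L \frac{-5 + 2}{-1 + G} = 41 \frac{-5 + 2}{-1 - 1} = 41 \left(- \frac{3}{-2}\right) = 41 \left(\left(-3\right) \left(- \frac{1}{2}\right)\right) = 41 \cdot \frac{3}{2} = \frac{123}{2}$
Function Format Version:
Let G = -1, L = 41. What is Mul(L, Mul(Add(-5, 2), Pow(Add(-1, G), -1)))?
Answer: Rational(123, 2) ≈ 61.500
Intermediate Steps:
Mul(L, Mul(Add(-5, 2), Pow(Add(-1, G), -1))) = Mul(41, Mul(Add(-5, 2), Pow(Add(-1, -1), -1))) = Mul(41, Mul(-3, Pow(-2, -1))) = Mul(41, Mul(-3, Rational(-1, 2))) = Mul(41, Rational(3, 2)) = Rational(123, 2)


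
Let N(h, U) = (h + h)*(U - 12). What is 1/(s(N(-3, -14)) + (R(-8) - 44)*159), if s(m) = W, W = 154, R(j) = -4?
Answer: -1/7478 ≈ -0.00013373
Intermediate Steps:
N(h, U) = 2*h*(-12 + U) (N(h, U) = (2*h)*(-12 + U) = 2*h*(-12 + U))
s(m) = 154
1/(s(N(-3, -14)) + (R(-8) - 44)*159) = 1/(154 + (-4 - 44)*159) = 1/(154 - 48*159) = 1/(154 - 7632) = 1/(-7478) = -1/7478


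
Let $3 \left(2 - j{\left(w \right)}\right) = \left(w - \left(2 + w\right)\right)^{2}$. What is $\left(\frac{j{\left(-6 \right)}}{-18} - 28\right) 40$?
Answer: $- \frac{30280}{27} \approx -1121.5$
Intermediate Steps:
$j{\left(w \right)} = \frac{2}{3}$ ($j{\left(w \right)} = 2 - \frac{\left(w - \left(2 + w\right)\right)^{2}}{3} = 2 - \frac{\left(-2\right)^{2}}{3} = 2 - \frac{4}{3} = \frac{2}{3}$)
$\left(\frac{j{\left(-6 \right)}}{-18} - 28\right) 40 = \left(\frac{2}{3 \left(-18\right)} - 28\right) 40 = \left(\frac{2}{3} \left(- \frac{1}{18}\right) - 28\right) 40 = \left(- \frac{1}{27} - 28\right) 40 = \left(- \frac{757}{27}\right) 40 = - \frac{30280}{27}$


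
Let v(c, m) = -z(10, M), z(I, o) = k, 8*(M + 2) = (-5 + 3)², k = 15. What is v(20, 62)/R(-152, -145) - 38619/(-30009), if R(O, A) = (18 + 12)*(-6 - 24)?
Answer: 111769/85740 ≈ 1.3036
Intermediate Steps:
R(O, A) = -900 (R(O, A) = 30*(-30) = -900)
M = -3/2 (M = -2 + (-5 + 3)²/8 = -2 + (⅛)*(-2)² = -2 + (⅛)*4 = -2 + ½ = -3/2 ≈ -1.5000)
z(I, o) = 15
v(c, m) = -15 (v(c, m) = -1*15 = -15)
v(20, 62)/R(-152, -145) - 38619/(-30009) = -15/(-900) - 38619/(-30009) = -15*(-1/900) - 38619*(-1/30009) = 1/60 + 1839/1429 = 111769/85740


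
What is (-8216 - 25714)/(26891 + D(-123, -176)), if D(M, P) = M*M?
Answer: -3393/4202 ≈ -0.80747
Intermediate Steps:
D(M, P) = M²
(-8216 - 25714)/(26891 + D(-123, -176)) = (-8216 - 25714)/(26891 + (-123)²) = -33930/(26891 + 15129) = -33930/42020 = -33930*1/42020 = -3393/4202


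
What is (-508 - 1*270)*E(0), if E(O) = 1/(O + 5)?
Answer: -778/5 ≈ -155.60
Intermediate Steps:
E(O) = 1/(5 + O)
(-508 - 1*270)*E(0) = (-508 - 1*270)/(5 + 0) = (-508 - 270)/5 = -778*⅕ = -778/5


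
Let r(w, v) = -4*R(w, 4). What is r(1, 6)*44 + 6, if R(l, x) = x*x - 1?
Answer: -2634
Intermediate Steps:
R(l, x) = -1 + x**2 (R(l, x) = x**2 - 1 = -1 + x**2)
r(w, v) = -60 (r(w, v) = -4*(-1 + 4**2) = -4*(-1 + 16) = -4*15 = -60)
r(1, 6)*44 + 6 = -60*44 + 6 = -2640 + 6 = -2634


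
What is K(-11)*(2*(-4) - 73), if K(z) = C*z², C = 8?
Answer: -78408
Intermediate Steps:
K(z) = 8*z²
K(-11)*(2*(-4) - 73) = (8*(-11)²)*(2*(-4) - 73) = (8*121)*(-8 - 73) = 968*(-81) = -78408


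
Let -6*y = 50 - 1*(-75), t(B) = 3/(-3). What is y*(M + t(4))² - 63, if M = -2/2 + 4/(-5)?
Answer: -679/3 ≈ -226.33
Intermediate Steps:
t(B) = -1 (t(B) = 3*(-⅓) = -1)
M = -9/5 (M = -2*½ + 4*(-⅕) = -1 - ⅘ = -9/5 ≈ -1.8000)
y = -125/6 (y = -(50 - 1*(-75))/6 = -(50 + 75)/6 = -⅙*125 = -125/6 ≈ -20.833)
y*(M + t(4))² - 63 = -125*(-9/5 - 1)²/6 - 63 = -125*(-14/5)²/6 - 63 = -125/6*196/25 - 63 = -490/3 - 63 = -679/3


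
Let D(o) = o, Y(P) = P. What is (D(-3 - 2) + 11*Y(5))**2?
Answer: 2500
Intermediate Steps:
(D(-3 - 2) + 11*Y(5))**2 = ((-3 - 2) + 11*5)**2 = (-5 + 55)**2 = 50**2 = 2500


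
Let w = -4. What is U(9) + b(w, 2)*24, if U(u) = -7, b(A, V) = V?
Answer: 41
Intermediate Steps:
U(9) + b(w, 2)*24 = -7 + 2*24 = -7 + 48 = 41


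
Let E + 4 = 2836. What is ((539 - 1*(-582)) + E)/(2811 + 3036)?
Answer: 3953/5847 ≈ 0.67607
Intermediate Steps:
E = 2832 (E = -4 + 2836 = 2832)
((539 - 1*(-582)) + E)/(2811 + 3036) = ((539 - 1*(-582)) + 2832)/(2811 + 3036) = ((539 + 582) + 2832)/5847 = (1121 + 2832)*(1/5847) = 3953*(1/5847) = 3953/5847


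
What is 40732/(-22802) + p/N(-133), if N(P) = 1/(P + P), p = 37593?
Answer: -114007033304/11401 ≈ -9.9997e+6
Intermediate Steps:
N(P) = 1/(2*P)
40732/(-22802) + p/N(-133) = 40732/(-22802) + 37593/(((1/2)/(-133))) = 40732*(-1/22802) + 37593/(((1/2)*(-1/133))) = -20366/11401 + 37593/(-1/266) = -20366/11401 + 37593*(-266) = -20366/11401 - 9999738 = -114007033304/11401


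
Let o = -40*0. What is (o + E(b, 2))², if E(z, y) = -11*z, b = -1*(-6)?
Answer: 4356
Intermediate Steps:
b = 6
o = 0
(o + E(b, 2))² = (0 - 11*6)² = (0 - 66)² = (-66)² = 4356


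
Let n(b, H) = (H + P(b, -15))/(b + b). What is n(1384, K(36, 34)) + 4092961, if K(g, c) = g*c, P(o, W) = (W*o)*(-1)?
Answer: 708083627/173 ≈ 4.0930e+6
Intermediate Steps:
P(o, W) = -W*o
K(g, c) = c*g
n(b, H) = (H + 15*b)/(2*b) (n(b, H) = (H - 1*(-15)*b)/(b + b) = (H + 15*b)/((2*b)) = (H + 15*b)*(1/(2*b)) = (H + 15*b)/(2*b))
n(1384, K(36, 34)) + 4092961 = (½)*(34*36 + 15*1384)/1384 + 4092961 = (½)*(1/1384)*(1224 + 20760) + 4092961 = (½)*(1/1384)*21984 + 4092961 = 1374/173 + 4092961 = 708083627/173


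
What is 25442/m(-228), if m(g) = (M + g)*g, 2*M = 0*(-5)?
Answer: 12721/25992 ≈ 0.48942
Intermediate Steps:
M = 0 (M = (0*(-5))/2 = (½)*0 = 0)
m(g) = g² (m(g) = (0 + g)*g = g*g = g²)
25442/m(-228) = 25442/((-228)²) = 25442/51984 = 25442*(1/51984) = 12721/25992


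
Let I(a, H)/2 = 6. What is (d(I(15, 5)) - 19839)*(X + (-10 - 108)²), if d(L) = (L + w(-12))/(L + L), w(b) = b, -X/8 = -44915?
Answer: -7404787716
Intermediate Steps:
I(a, H) = 12 (I(a, H) = 2*6 = 12)
X = 359320 (X = -8*(-44915) = 359320)
d(L) = (-12 + L)/(2*L) (d(L) = (L - 12)/(L + L) = (-12 + L)/((2*L)) = (-12 + L)*(1/(2*L)) = (-12 + L)/(2*L))
(d(I(15, 5)) - 19839)*(X + (-10 - 108)²) = ((½)*(-12 + 12)/12 - 19839)*(359320 + (-10 - 108)²) = ((½)*(1/12)*0 - 19839)*(359320 + (-118)²) = (0 - 19839)*(359320 + 13924) = -19839*373244 = -7404787716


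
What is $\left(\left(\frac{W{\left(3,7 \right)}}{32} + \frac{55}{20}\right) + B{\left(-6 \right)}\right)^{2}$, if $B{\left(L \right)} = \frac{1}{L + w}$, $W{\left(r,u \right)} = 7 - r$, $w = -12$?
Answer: $\frac{41209}{5184} \approx 7.9493$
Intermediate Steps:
$B{\left(L \right)} = \frac{1}{-12 + L}$ ($B{\left(L \right)} = \frac{1}{L - 12} = \frac{1}{-12 + L}$)
$\left(\left(\frac{W{\left(3,7 \right)}}{32} + \frac{55}{20}\right) + B{\left(-6 \right)}\right)^{2} = \left(\left(\frac{7 - 3}{32} + \frac{55}{20}\right) + \frac{1}{-12 - 6}\right)^{2} = \left(\left(\left(7 - 3\right) \frac{1}{32} + 55 \cdot \frac{1}{20}\right) + \frac{1}{-18}\right)^{2} = \left(\left(4 \cdot \frac{1}{32} + \frac{11}{4}\right) - \frac{1}{18}\right)^{2} = \left(\left(\frac{1}{8} + \frac{11}{4}\right) - \frac{1}{18}\right)^{2} = \left(\frac{23}{8} - \frac{1}{18}\right)^{2} = \left(\frac{203}{72}\right)^{2} = \frac{41209}{5184}$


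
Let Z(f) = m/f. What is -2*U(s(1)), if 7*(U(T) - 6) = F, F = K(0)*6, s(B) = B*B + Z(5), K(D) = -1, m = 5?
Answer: -72/7 ≈ -10.286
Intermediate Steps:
Z(f) = 5/f
s(B) = 1 + B² (s(B) = B*B + 5/5 = B² + 5*(⅕) = B² + 1 = 1 + B²)
F = -6 (F = -1*6 = -6)
U(T) = 36/7 (U(T) = 6 + (⅐)*(-6) = 6 - 6/7 = 36/7)
-2*U(s(1)) = -2*36/7 = -72/7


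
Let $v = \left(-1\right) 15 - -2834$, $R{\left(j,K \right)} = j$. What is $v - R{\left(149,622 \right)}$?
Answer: $2670$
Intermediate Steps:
$v = 2819$ ($v = -15 + 2834 = 2819$)
$v - R{\left(149,622 \right)} = 2819 - 149 = 2670$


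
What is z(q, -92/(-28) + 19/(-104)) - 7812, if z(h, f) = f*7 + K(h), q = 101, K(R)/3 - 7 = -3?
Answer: -808941/104 ≈ -7778.3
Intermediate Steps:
K(R) = 12 (K(R) = 21 + 3*(-3) = 21 - 9 = 12)
z(h, f) = 12 + 7*f (z(h, f) = f*7 + 12 = 7*f + 12 = 12 + 7*f)
z(q, -92/(-28) + 19/(-104)) - 7812 = (12 + 7*(-92/(-28) + 19/(-104))) - 7812 = (12 + 7*(-92*(-1/28) + 19*(-1/104))) - 7812 = (12 + 7*(23/7 - 19/104)) - 7812 = (12 + 7*(2259/728)) - 7812 = (12 + 2259/104) - 7812 = 3507/104 - 7812 = -808941/104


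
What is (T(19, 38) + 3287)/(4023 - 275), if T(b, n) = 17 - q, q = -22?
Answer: 1663/1874 ≈ 0.88741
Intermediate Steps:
T(b, n) = 39 (T(b, n) = 17 - 1*(-22) = 17 + 22 = 39)
(T(19, 38) + 3287)/(4023 - 275) = (39 + 3287)/(4023 - 275) = 3326/3748 = 3326*(1/3748) = 1663/1874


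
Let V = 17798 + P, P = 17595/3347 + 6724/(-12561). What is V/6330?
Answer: 748456094833/266123752110 ≈ 2.8124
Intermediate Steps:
P = 198505567/42041667 (P = 17595*(1/3347) + 6724*(-1/12561) = 17595/3347 - 6724/12561 = 198505567/42041667 ≈ 4.7216)
V = 748456094833/42041667 (V = 17798 + 198505567/42041667 = 748456094833/42041667 ≈ 17803.)
V/6330 = (748456094833/42041667)/6330 = (748456094833/42041667)*(1/6330) = 748456094833/266123752110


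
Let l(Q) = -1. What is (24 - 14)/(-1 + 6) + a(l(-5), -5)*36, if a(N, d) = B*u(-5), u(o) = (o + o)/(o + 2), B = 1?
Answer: 122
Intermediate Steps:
u(o) = 2*o/(2 + o) (u(o) = (2*o)/(2 + o) = 2*o/(2 + o))
a(N, d) = 10/3 (a(N, d) = 1*(2*(-5)/(2 - 5)) = 1*(2*(-5)/(-3)) = 1*(2*(-5)*(-⅓)) = 1*(10/3) = 10/3)
(24 - 14)/(-1 + 6) + a(l(-5), -5)*36 = (24 - 14)/(-1 + 6) + (10/3)*36 = 10/5 + 120 = 10*(⅕) + 120 = 2 + 120 = 122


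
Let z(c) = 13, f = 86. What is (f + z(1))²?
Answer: 9801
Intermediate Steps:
(f + z(1))² = (86 + 13)² = 99² = 9801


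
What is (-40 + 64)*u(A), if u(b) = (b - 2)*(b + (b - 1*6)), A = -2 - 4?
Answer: 3456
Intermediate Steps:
A = -6
u(b) = (-6 + 2*b)*(-2 + b) (u(b) = (-2 + b)*(b + (b - 6)) = (-2 + b)*(b + (-6 + b)) = (-2 + b)*(-6 + 2*b) = (-6 + 2*b)*(-2 + b))
(-40 + 64)*u(A) = (-40 + 64)*(12 - 10*(-6) + 2*(-6)²) = 24*(12 + 60 + 2*36) = 24*(12 + 60 + 72) = 24*144 = 3456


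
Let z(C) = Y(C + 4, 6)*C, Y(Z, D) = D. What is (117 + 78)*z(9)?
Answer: 10530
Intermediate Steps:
z(C) = 6*C
(117 + 78)*z(9) = (117 + 78)*(6*9) = 195*54 = 10530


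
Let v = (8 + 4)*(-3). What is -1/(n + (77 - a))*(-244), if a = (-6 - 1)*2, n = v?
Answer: 244/55 ≈ 4.4364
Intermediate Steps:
v = -36 (v = 12*(-3) = -36)
n = -36
a = -14 (a = -7*2 = -14)
-1/(n + (77 - a))*(-244) = -1/(-36 + (77 - 1*(-14)))*(-244) = -1/(-36 + (77 + 14))*(-244) = -1/(-36 + 91)*(-244) = -1/55*(-244) = 244/55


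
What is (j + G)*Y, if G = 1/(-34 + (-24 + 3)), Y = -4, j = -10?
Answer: 2204/55 ≈ 40.073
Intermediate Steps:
G = -1/55 (G = 1/(-34 - 21) = 1/(-55) = -1/55 ≈ -0.018182)
(j + G)*Y = (-10 - 1/55)*(-4) = -551/55*(-4) = 2204/55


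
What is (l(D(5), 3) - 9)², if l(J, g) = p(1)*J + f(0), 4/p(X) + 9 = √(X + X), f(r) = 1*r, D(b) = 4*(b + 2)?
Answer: 2980049/6241 + 385056*√2/6241 ≈ 564.75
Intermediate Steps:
D(b) = 8 + 4*b (D(b) = 4*(2 + b) = 8 + 4*b)
f(r) = r
p(X) = 4/(-9 + √2*√X) (p(X) = 4/(-9 + √(X + X)) = 4/(-9 + √(2*X)) = 4/(-9 + √2*√X))
l(J, g) = 4*J/(-9 + √2) (l(J, g) = (4/(-9 + √2*√1))*J + 0 = (4/(-9 + √2*1))*J + 0 = (4/(-9 + √2))*J + 0 = 4*J/(-9 + √2) + 0 = 4*J/(-9 + √2))
(l(D(5), 3) - 9)² = ((-36*(8 + 4*5)/79 - 4*(8 + 4*5)*√2/79) - 9)² = ((-36*(8 + 20)/79 - 4*(8 + 20)*√2/79) - 9)² = ((-36/79*28 - 4/79*28*√2) - 9)² = ((-1008/79 - 112*√2/79) - 9)² = (-1719/79 - 112*√2/79)²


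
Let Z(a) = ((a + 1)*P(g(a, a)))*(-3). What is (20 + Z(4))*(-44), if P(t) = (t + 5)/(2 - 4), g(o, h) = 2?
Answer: -3190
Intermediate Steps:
P(t) = -5/2 - t/2 (P(t) = (5 + t)/(-2) = (5 + t)*(-½) = -5/2 - t/2)
Z(a) = 21/2 + 21*a/2 (Z(a) = ((a + 1)*(-5/2 - ½*2))*(-3) = ((1 + a)*(-5/2 - 1))*(-3) = ((1 + a)*(-7/2))*(-3) = (-7/2 - 7*a/2)*(-3) = 21/2 + 21*a/2)
(20 + Z(4))*(-44) = (20 + (21/2 + (21/2)*4))*(-44) = (20 + (21/2 + 42))*(-44) = (20 + 105/2)*(-44) = (145/2)*(-44) = -3190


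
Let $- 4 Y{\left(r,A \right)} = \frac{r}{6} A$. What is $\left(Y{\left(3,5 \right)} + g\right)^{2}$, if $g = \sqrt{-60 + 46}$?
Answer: $\frac{\left(5 - 8 i \sqrt{14}\right)^{2}}{64} \approx -13.609 - 4.6771 i$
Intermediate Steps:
$Y{\left(r,A \right)} = - \frac{A r}{24}$ ($Y{\left(r,A \right)} = - \frac{\frac{r}{6} A}{4} = - \frac{\frac{1}{6} A r}{4} = - \frac{A r}{24}$)
$g = i \sqrt{14}$ ($g = \sqrt{-14} = i \sqrt{14} \approx 3.7417 i$)
$\left(Y{\left(3,5 \right)} + g\right)^{2} = \left(\left(- \frac{1}{24}\right) 5 \cdot 3 + i \sqrt{14}\right)^{2} = \left(- \frac{5}{8} + i \sqrt{14}\right)^{2}$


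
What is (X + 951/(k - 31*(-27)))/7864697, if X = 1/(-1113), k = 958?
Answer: 1056668/15712366930995 ≈ 6.7251e-8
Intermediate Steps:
X = -1/1113 ≈ -0.00089847
(X + 951/(k - 31*(-27)))/7864697 = (-1/1113 + 951/(958 - 31*(-27)))/7864697 = (-1/1113 + 951/(958 + 837))*(1/7864697) = (-1/1113 + 951/1795)*(1/7864697) = (1056668/1997835)*(1/7864697) = 1056668/15712366930995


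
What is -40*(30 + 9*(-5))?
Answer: 600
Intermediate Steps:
-40*(30 + 9*(-5)) = -40*(30 - 45) = -40*(-15) = 600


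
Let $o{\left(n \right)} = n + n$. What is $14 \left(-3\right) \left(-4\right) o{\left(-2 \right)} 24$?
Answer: $-16128$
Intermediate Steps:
$o{\left(n \right)} = 2 n$
$14 \left(-3\right) \left(-4\right) o{\left(-2 \right)} 24 = 14 \left(-3\right) \left(-4\right) 2 \left(-2\right) 24 = 14 \cdot 12 \left(-4\right) 24 = 14 \left(-48\right) 24 = \left(-672\right) 24 = -16128$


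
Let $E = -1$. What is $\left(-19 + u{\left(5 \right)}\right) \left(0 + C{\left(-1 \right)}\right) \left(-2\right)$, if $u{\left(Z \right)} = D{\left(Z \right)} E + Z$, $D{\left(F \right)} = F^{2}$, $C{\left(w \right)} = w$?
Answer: $-78$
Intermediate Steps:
$u{\left(Z \right)} = Z - Z^{2}$ ($u{\left(Z \right)} = Z^{2} \left(-1\right) + Z = - Z^{2} + Z = Z - Z^{2}$)
$\left(-19 + u{\left(5 \right)}\right) \left(0 + C{\left(-1 \right)}\right) \left(-2\right) = \left(-19 + 5 \left(1 - 5\right)\right) \left(0 - 1\right) \left(-2\right) = \left(-19 + 5 \left(1 - 5\right)\right) \left(\left(-1\right) \left(-2\right)\right) = \left(-19 + 5 \left(-4\right)\right) 2 = \left(-19 - 20\right) 2 = \left(-39\right) 2 = -78$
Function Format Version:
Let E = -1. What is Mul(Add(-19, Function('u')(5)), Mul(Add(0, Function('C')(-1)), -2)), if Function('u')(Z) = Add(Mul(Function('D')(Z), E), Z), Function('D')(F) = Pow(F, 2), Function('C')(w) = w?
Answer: -78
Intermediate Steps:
Function('u')(Z) = Add(Z, Mul(-1, Pow(Z, 2))) (Function('u')(Z) = Add(Mul(Pow(Z, 2), -1), Z) = Add(Mul(-1, Pow(Z, 2)), Z) = Add(Z, Mul(-1, Pow(Z, 2))))
Mul(Add(-19, Function('u')(5)), Mul(Add(0, Function('C')(-1)), -2)) = Mul(Add(-19, Mul(5, Add(1, Mul(-1, 5)))), Mul(Add(0, -1), -2)) = Mul(Add(-19, Mul(5, Add(1, -5))), Mul(-1, -2)) = Mul(Add(-19, Mul(5, -4)), 2) = Mul(Add(-19, -20), 2) = Mul(-39, 2) = -78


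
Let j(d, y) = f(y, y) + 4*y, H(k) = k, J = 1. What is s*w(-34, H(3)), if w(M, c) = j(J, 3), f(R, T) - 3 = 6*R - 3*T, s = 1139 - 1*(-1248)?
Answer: 57288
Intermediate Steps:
s = 2387 (s = 1139 + 1248 = 2387)
f(R, T) = 3 - 3*T + 6*R (f(R, T) = 3 + (6*R - 3*T) = 3 + (-3*T + 6*R) = 3 - 3*T + 6*R)
j(d, y) = 3 + 7*y (j(d, y) = (3 - 3*y + 6*y) + 4*y = (3 + 3*y) + 4*y = 3 + 7*y)
w(M, c) = 24 (w(M, c) = 3 + 7*3 = 3 + 21 = 24)
s*w(-34, H(3)) = 2387*24 = 57288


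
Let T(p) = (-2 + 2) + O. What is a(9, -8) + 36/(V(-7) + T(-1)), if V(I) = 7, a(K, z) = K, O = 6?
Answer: 153/13 ≈ 11.769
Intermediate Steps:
T(p) = 6 (T(p) = (-2 + 2) + 6 = 0 + 6 = 6)
a(9, -8) + 36/(V(-7) + T(-1)) = 9 + 36/(7 + 6) = 9 + 36/13 = 153/13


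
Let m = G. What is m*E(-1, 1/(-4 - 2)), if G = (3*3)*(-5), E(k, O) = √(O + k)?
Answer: -15*I*√42/2 ≈ -48.606*I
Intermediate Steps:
G = -45 (G = 9*(-5) = -45)
m = -45
m*E(-1, 1/(-4 - 2)) = -45*√(1/(-4 - 2) - 1) = -45*√(1/(-6) - 1) = -45*√(-⅙ - 1) = -15*I*√42/2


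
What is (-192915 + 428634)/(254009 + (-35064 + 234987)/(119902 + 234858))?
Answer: 83623672440/90112432763 ≈ 0.92799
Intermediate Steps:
(-192915 + 428634)/(254009 + (-35064 + 234987)/(119902 + 234858)) = 235719/(254009 + 199923/354760) = 235719/(90112432763/354760) = 235719*(354760/90112432763) = 83623672440/90112432763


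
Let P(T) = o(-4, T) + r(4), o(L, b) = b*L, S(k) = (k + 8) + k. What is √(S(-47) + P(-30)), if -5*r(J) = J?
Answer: √830/5 ≈ 5.7619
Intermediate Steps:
S(k) = 8 + 2*k (S(k) = (8 + k) + k = 8 + 2*k)
o(L, b) = L*b
r(J) = -J/5
P(T) = -⅘ - 4*T (P(T) = -4*T - ⅕*4 = -4*T - ⅘ = -⅘ - 4*T)
√(S(-47) + P(-30)) = √((8 + 2*(-47)) + (-⅘ - 4*(-30))) = √((8 - 94) + (-⅘ + 120)) = √(-86 + 596/5) = √(166/5) = √830/5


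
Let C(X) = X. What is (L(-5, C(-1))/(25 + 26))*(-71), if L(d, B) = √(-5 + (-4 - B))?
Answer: -142*I*√2/51 ≈ -3.9376*I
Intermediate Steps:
L(d, B) = √(-9 - B)
(L(-5, C(-1))/(25 + 26))*(-71) = (√(-9 - 1*(-1))/(25 + 26))*(-71) = (√(-9 + 1)/51)*(-71) = (√(-8)*(1/51))*(-71) = ((2*I*√2)*(1/51))*(-71) = (2*I*√2/51)*(-71) = -142*I*√2/51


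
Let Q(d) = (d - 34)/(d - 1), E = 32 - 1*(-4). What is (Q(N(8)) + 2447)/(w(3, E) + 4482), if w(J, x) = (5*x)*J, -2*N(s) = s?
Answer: 4091/8370 ≈ 0.48877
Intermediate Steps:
N(s) = -s/2
E = 36 (E = 32 + 4 = 36)
w(J, x) = 5*J*x
Q(d) = (-34 + d)/(-1 + d)
(Q(N(8)) + 2447)/(w(3, E) + 4482) = ((-34 - ½*8)/(-1 - ½*8) + 2447)/(5*3*36 + 4482) = ((-34 - 4)/(-1 - 4) + 2447)/(540 + 4482) = (-38/(-5) + 2447)/5022 = (-⅕*(-38) + 2447)*(1/5022) = (38/5 + 2447)*(1/5022) = (12273/5)*(1/5022) = 4091/8370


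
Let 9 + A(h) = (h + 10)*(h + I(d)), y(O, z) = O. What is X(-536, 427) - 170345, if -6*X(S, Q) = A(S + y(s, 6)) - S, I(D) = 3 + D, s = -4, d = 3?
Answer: -1305617/6 ≈ -2.1760e+5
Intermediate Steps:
A(h) = -9 + (6 + h)*(10 + h) (A(h) = -9 + (h + 10)*(h + (3 + 3)) = -9 + (10 + h)*(h + 6) = -9 + (10 + h)*(6 + h) = -9 + (6 + h)*(10 + h))
X(S, Q) = 13/6 - 5*S/2 - (-4 + S)²/6 (X(S, Q) = -((51 + (S - 4)² + 16*(S - 4)) - S)/6 = -((51 + (-4 + S)² + 16*(-4 + S)) - S)/6 = -((51 + (-4 + S)² + (-64 + 16*S)) - S)/6 = -((-13 + (-4 + S)² + 16*S) - S)/6 = -(-13 + (-4 + S)² + 15*S)/6 = 13/6 - 5*S/2 - (-4 + S)²/6)
X(-536, 427) - 170345 = (13/6 - 5/2*(-536) - (-4 - 536)²/6) - 170345 = (13/6 + 1340 - ⅙*(-540)²) - 170345 = (13/6 + 1340 - ⅙*291600) - 170345 = (13/6 + 1340 - 48600) - 170345 = -283547/6 - 170345 = -1305617/6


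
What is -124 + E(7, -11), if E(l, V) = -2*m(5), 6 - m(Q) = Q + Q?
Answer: -116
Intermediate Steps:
m(Q) = 6 - 2*Q (m(Q) = 6 - (Q + Q) = 6 - 2*Q)
E(l, V) = 8 (E(l, V) = -2*(6 - 2*5) = -2*(6 - 10) = -2*(-4) = 8)
-124 + E(7, -11) = -124 + 8 = -116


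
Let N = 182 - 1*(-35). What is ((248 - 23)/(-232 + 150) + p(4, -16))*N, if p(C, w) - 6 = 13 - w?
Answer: 573965/82 ≈ 6999.6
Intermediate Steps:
p(C, w) = 19 - w (p(C, w) = 6 + (13 - w) = 19 - w)
N = 217 (N = 182 + 35 = 217)
((248 - 23)/(-232 + 150) + p(4, -16))*N = ((248 - 23)/(-232 + 150) + (19 - 1*(-16)))*217 = (225/(-82) + (19 + 16))*217 = (225*(-1/82) + 35)*217 = (-225/82 + 35)*217 = (2645/82)*217 = 573965/82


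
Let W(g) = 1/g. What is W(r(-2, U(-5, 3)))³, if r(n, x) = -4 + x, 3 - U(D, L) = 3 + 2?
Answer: -1/216 ≈ -0.0046296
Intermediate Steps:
U(D, L) = -2 (U(D, L) = 3 - (3 + 2) = 3 - 1*5 = 3 - 5 = -2)
W(r(-2, U(-5, 3)))³ = (1/(-4 - 2))³ = (1/(-6))³ = (-⅙)³ = -1/216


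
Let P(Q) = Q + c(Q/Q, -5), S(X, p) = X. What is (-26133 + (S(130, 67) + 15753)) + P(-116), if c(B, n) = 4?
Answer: -10362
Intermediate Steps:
P(Q) = 4 + Q (P(Q) = Q + 4 = 4 + Q)
(-26133 + (S(130, 67) + 15753)) + P(-116) = (-26133 + (130 + 15753)) + (4 - 116) = (-26133 + 15883) - 112 = -10250 - 112 = -10362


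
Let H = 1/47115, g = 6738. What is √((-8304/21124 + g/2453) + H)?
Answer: √97423666304964410918265/203447171565 ≈ 1.5342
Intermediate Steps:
H = 1/47115 ≈ 2.1225e-5
√((-8304/21124 + g/2453) + H) = √((-8304/21124 + 6738/2453) + 1/47115) = √((-8304*1/21124 + 6738*(1/2453)) + 1/47115) = √((-2076/5281 + 6738/2453) + 1/47115) = √(30490950/12954293 + 1/47115) = √(1436594063543/610341514695) = √97423666304964410918265/203447171565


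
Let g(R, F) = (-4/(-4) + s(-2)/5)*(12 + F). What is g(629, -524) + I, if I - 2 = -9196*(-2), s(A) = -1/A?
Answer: 89154/5 ≈ 17831.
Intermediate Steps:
g(R, F) = 66/5 + 11*F/10 (g(R, F) = (-4/(-4) - 1/(-2)/5)*(12 + F) = (-4*(-¼) - 1*(-½)*(⅕))*(12 + F) = (1 + (½)*(⅕))*(12 + F) = (1 + ⅒)*(12 + F) = 11*(12 + F)/10 = 66/5 + 11*F/10)
I = 18394 (I = 2 - 9196*(-2) = 2 - 4*(-4598) = 2 + 18392 = 18394)
g(629, -524) + I = (66/5 + (11/10)*(-524)) + 18394 = (66/5 - 2882/5) + 18394 = -2816/5 + 18394 = 89154/5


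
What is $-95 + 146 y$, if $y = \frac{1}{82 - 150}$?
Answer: $- \frac{3303}{34} \approx -97.147$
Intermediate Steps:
$y = - \frac{1}{68}$ ($y = \frac{1}{-68} = - \frac{1}{68} \approx -0.014706$)
$-95 + 146 y = -95 + 146 \left(- \frac{1}{68}\right) = -95 - \frac{73}{34} = - \frac{3303}{34}$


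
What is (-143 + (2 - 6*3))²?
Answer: 25281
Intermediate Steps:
(-143 + (2 - 6*3))² = (-143 + (2 - 18))² = (-143 - 16)² = (-159)² = 25281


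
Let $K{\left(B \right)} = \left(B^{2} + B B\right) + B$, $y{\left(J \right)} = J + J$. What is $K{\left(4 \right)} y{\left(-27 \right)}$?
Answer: $-1944$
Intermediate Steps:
$y{\left(J \right)} = 2 J$
$K{\left(B \right)} = B + 2 B^{2}$ ($K{\left(B \right)} = \left(B^{2} + B^{2}\right) + B = 2 B^{2} + B = B + 2 B^{2}$)
$K{\left(4 \right)} y{\left(-27 \right)} = 4 \left(1 + 2 \cdot 4\right) 2 \left(-27\right) = 4 \left(1 + 8\right) \left(-54\right) = 4 \cdot 9 \left(-54\right) = 36 \left(-54\right) = -1944$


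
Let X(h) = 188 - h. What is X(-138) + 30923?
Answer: 31249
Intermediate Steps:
X(-138) + 30923 = (188 - 1*(-138)) + 30923 = (188 + 138) + 30923 = 326 + 30923 = 31249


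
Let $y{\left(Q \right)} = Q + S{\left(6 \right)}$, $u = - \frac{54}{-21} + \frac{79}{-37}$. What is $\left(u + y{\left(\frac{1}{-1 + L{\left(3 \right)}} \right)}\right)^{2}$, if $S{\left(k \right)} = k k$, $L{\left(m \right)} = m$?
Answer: $\frac{366071689}{268324} \approx 1364.3$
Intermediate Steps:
$S{\left(k \right)} = k^{2}$
$u = \frac{113}{259}$ ($u = \left(-54\right) \left(- \frac{1}{21}\right) + 79 \left(- \frac{1}{37}\right) = \frac{18}{7} - \frac{79}{37} = \frac{113}{259} \approx 0.43629$)
$y{\left(Q \right)} = 36 + Q$ ($y{\left(Q \right)} = Q + 6^{2} = Q + 36 = 36 + Q$)
$\left(u + y{\left(\frac{1}{-1 + L{\left(3 \right)}} \right)}\right)^{2} = \left(\frac{113}{259} + \left(36 + \frac{1}{-1 + 3}\right)\right)^{2} = \left(\frac{113}{259} + \left(36 + \frac{1}{2}\right)\right)^{2} = \left(\frac{113}{259} + \frac{73}{2}\right)^{2} = \left(\frac{19133}{518}\right)^{2} = \frac{366071689}{268324}$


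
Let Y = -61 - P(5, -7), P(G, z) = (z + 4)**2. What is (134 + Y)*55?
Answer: 3520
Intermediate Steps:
P(G, z) = (4 + z)**2
Y = -70 (Y = -61 - (4 - 7)**2 = -61 - 1*(-3)**2 = -61 - 1*9 = -61 - 9 = -70)
(134 + Y)*55 = (134 - 70)*55 = 64*55 = 3520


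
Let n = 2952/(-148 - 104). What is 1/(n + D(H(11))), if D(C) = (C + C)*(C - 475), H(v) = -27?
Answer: 7/189674 ≈ 3.6905e-5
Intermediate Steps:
D(C) = 2*C*(-475 + C) (D(C) = (2*C)*(-475 + C) = 2*C*(-475 + C))
n = -82/7 (n = 2952/(-252) = 2952*(-1/252) = -82/7 ≈ -11.714)
1/(n + D(H(11))) = 1/(-82/7 + 2*(-27)*(-475 - 27)) = 1/(-82/7 + 2*(-27)*(-502)) = 1/(-82/7 + 27108) = 1/(189674/7) = 7/189674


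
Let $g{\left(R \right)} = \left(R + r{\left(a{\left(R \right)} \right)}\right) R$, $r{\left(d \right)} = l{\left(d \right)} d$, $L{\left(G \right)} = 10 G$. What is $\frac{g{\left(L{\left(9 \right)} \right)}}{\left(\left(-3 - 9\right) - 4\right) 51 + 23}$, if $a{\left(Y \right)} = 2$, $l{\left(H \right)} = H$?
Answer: $- \frac{8460}{793} \approx -10.668$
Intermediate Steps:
$r{\left(d \right)} = d^{2}$ ($r{\left(d \right)} = d d = d^{2}$)
$g{\left(R \right)} = R \left(4 + R\right)$ ($g{\left(R \right)} = \left(R + 2^{2}\right) R = \left(R + 4\right) R = \left(4 + R\right) R = R \left(4 + R\right)$)
$\frac{g{\left(L{\left(9 \right)} \right)}}{\left(\left(-3 - 9\right) - 4\right) 51 + 23} = \frac{10 \cdot 9 \left(4 + 10 \cdot 9\right)}{\left(\left(-3 - 9\right) - 4\right) 51 + 23} = \frac{90 \left(4 + 90\right)}{\left(-12 - 4\right) 51 + 23} = \frac{90 \cdot 94}{\left(-16\right) 51 + 23} = \frac{8460}{-816 + 23} = \frac{8460}{-793} = 8460 \left(- \frac{1}{793}\right) = - \frac{8460}{793}$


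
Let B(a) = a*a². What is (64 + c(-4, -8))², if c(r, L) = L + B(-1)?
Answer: 3025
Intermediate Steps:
B(a) = a³
c(r, L) = -1 + L (c(r, L) = L + (-1)³ = L - 1 = -1 + L)
(64 + c(-4, -8))² = (64 + (-1 - 8))² = (64 - 9)² = 55² = 3025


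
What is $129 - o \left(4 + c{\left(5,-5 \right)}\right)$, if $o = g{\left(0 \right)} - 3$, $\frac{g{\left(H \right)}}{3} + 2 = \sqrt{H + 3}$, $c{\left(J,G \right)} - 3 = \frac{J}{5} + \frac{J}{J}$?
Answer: $210 - 27 \sqrt{3} \approx 163.23$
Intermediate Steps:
$c{\left(J,G \right)} = 4 + \frac{J}{5}$ ($c{\left(J,G \right)} = 3 + \left(\frac{J}{5} + \frac{J}{J}\right) = 3 + \left(J \frac{1}{5} + 1\right) = 3 + \left(\frac{J}{5} + 1\right) = 3 + \left(1 + \frac{J}{5}\right) = 4 + \frac{J}{5}$)
$g{\left(H \right)} = -6 + 3 \sqrt{3 + H}$ ($g{\left(H \right)} = -6 + 3 \sqrt{H + 3} = -6 + 3 \sqrt{3 + H}$)
$o = -9 + 3 \sqrt{3}$ ($o = \left(-6 + 3 \sqrt{3 + 0}\right) - 3 = \left(-6 + 3 \sqrt{3}\right) - 3 = -9 + 3 \sqrt{3} \approx -3.8038$)
$129 - o \left(4 + c{\left(5,-5 \right)}\right) = 129 - \left(-9 + 3 \sqrt{3}\right) \left(4 + \left(4 + \frac{1}{5} \cdot 5\right)\right) = 129 - \left(-9 + 3 \sqrt{3}\right) \left(4 + \left(4 + 1\right)\right) = 129 - \left(-9 + 3 \sqrt{3}\right) \left(4 + 5\right) = 129 - \left(-9 + 3 \sqrt{3}\right) 9 = 129 - \left(-81 + 27 \sqrt{3}\right) = 129 + \left(81 - 27 \sqrt{3}\right) = 210 - 27 \sqrt{3}$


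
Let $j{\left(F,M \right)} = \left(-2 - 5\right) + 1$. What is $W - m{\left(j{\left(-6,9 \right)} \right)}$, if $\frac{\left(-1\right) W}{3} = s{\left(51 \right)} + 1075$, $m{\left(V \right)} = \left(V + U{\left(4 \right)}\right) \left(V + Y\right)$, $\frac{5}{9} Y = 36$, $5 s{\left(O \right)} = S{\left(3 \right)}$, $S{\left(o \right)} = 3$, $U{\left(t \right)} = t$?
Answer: $- \frac{15546}{5} \approx -3109.2$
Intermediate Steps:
$s{\left(O \right)} = \frac{3}{5}$ ($s{\left(O \right)} = \frac{1}{5} \cdot 3 = \frac{3}{5}$)
$Y = \frac{324}{5}$ ($Y = \frac{9}{5} \cdot 36 = \frac{324}{5} \approx 64.8$)
$j{\left(F,M \right)} = -6$ ($j{\left(F,M \right)} = -7 + 1 = -6$)
$m{\left(V \right)} = \left(4 + V\right) \left(\frac{324}{5} + V\right)$ ($m{\left(V \right)} = \left(V + 4\right) \left(V + \frac{324}{5}\right) = \left(4 + V\right) \left(\frac{324}{5} + V\right)$)
$W = - \frac{16134}{5}$ ($W = - 3 \left(\frac{3}{5} + 1075\right) = \left(-3\right) \frac{5378}{5} = - \frac{16134}{5} \approx -3226.8$)
$W - m{\left(j{\left(-6,9 \right)} \right)} = - \frac{16134}{5} - \left(\frac{1296}{5} + \left(-6\right)^{2} + \frac{344}{5} \left(-6\right)\right) = - \frac{16134}{5} - \left(\frac{1296}{5} + 36 - \frac{2064}{5}\right) = - \frac{16134}{5} - - \frac{588}{5} = - \frac{16134}{5} + \frac{588}{5} = - \frac{15546}{5}$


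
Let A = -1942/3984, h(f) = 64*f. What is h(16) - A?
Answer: 2040779/1992 ≈ 1024.5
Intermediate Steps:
A = -971/1992 (A = -1942*1/3984 = -971/1992 ≈ -0.48745)
h(16) - A = 64*16 - 1*(-971/1992) = 1024 + 971/1992 = 2040779/1992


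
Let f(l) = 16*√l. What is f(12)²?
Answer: 3072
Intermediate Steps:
f(12)² = (16*√12)² = (16*(2*√3))² = (32*√3)² = 3072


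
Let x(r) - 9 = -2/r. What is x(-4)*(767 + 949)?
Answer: 16302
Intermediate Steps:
x(r) = 9 - 2/r
x(-4)*(767 + 949) = (9 - 2/(-4))*(767 + 949) = (9 - 2*(-¼))*1716 = (9 + ½)*1716 = (19/2)*1716 = 16302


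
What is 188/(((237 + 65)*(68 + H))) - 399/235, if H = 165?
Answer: -14015927/8268005 ≈ -1.6952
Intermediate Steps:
188/(((237 + 65)*(68 + H))) - 399/235 = 188/(((237 + 65)*(68 + 165))) - 399/235 = 188/((302*233)) - 399*1/235 = 188/70366 - 399/235 = 188*(1/70366) - 399/235 = 94/35183 - 399/235 = -14015927/8268005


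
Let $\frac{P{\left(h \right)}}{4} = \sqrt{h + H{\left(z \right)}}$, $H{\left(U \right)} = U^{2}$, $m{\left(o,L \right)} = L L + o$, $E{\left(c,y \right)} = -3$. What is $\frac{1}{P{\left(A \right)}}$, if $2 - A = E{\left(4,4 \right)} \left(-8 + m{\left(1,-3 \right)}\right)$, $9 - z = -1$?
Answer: $\frac{\sqrt{3}}{72} \approx 0.024056$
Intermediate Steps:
$z = 10$ ($z = 9 - -1 = 9 + 1 = 10$)
$m{\left(o,L \right)} = o + L^{2}$ ($m{\left(o,L \right)} = L^{2} + o = o + L^{2}$)
$A = 8$ ($A = 2 - - 3 \left(-8 + \left(1 + \left(-3\right)^{2}\right)\right) = 2 - - 3 \left(-8 + \left(1 + 9\right)\right) = 2 - - 3 \left(-8 + 10\right) = 2 - \left(-3\right) 2 = 2 - -6 = 2 + 6 = 8$)
$P{\left(h \right)} = 4 \sqrt{100 + h}$ ($P{\left(h \right)} = 4 \sqrt{h + 10^{2}} = 4 \sqrt{h + 100} = 4 \sqrt{100 + h}$)
$\frac{1}{P{\left(A \right)}} = \frac{1}{4 \sqrt{100 + 8}} = \frac{1}{4 \sqrt{108}} = \frac{1}{4 \cdot 6 \sqrt{3}} = \frac{1}{24 \sqrt{3}} = \frac{\sqrt{3}}{72}$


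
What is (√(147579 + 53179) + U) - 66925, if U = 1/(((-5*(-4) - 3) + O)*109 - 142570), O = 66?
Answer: -8936026776/133523 + √200758 ≈ -66477.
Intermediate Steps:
U = -1/133523 (U = 1/(((-5*(-4) - 3) + 66)*109 - 142570) = 1/(((20 - 3) + 66)*109 - 142570) = 1/((17 + 66)*109 - 142570) = 1/(83*109 - 142570) = 1/(9047 - 142570) = 1/(-133523) = -1/133523 ≈ -7.4893e-6)
(√(147579 + 53179) + U) - 66925 = (√(147579 + 53179) - 1/133523) - 66925 = (√200758 - 1/133523) - 66925 = (-1/133523 + √200758) - 66925 = -8936026776/133523 + √200758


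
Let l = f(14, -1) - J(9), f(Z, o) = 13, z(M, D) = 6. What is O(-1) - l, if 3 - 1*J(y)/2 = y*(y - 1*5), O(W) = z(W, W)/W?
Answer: -85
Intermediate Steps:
O(W) = 6/W
J(y) = 6 - 2*y*(-5 + y) (J(y) = 6 - 2*y*(y - 1*5) = 6 - 2*y*(y - 5) = 6 - 2*y*(-5 + y))
l = 79 (l = 13 - (6 - 2*9**2 + 10*9) = 13 - (6 - 2*81 + 90) = 13 - (6 - 162 + 90) = 13 - 1*(-66) = 13 + 66 = 79)
O(-1) - l = 6/(-1) - 1*79 = 6*(-1) - 79 = -6 - 79 = -85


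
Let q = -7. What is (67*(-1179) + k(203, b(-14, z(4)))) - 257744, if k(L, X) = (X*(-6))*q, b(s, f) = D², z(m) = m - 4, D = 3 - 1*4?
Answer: -336695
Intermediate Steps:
D = -1 (D = 3 - 4 = -1)
z(m) = -4 + m
b(s, f) = 1 (b(s, f) = (-1)² = 1)
k(L, X) = 42*X (k(L, X) = (X*(-6))*(-7) = -6*X*(-7) = 42*X)
(67*(-1179) + k(203, b(-14, z(4)))) - 257744 = (67*(-1179) + 42*1) - 257744 = (-78993 + 42) - 257744 = -78951 - 257744 = -336695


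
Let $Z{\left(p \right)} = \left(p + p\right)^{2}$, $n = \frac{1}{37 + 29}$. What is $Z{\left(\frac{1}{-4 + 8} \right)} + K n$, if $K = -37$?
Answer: $- \frac{41}{132} \approx -0.31061$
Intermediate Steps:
$n = \frac{1}{66} \approx 0.015152$
$Z{\left(p \right)} = 4 p^{2}$ ($Z{\left(p \right)} = \left(2 p\right)^{2} = 4 p^{2}$)
$Z{\left(\frac{1}{-4 + 8} \right)} + K n = 4 \left(\frac{1}{-4 + 8}\right)^{2} - \frac{37}{66} = 4 \left(\frac{1}{4}\right)^{2} - \frac{37}{66} = \frac{4}{16} - \frac{37}{66} = 4 \cdot \frac{1}{16} - \frac{37}{66} = \frac{1}{4} - \frac{37}{66} = - \frac{41}{132}$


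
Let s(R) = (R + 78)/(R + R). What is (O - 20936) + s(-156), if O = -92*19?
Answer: -90735/4 ≈ -22684.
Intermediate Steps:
O = -1748
s(R) = (78 + R)/(2*R) (s(R) = (78 + R)/((2*R)) = (78 + R)*(1/(2*R)) = (78 + R)/(2*R))
(O - 20936) + s(-156) = (-1748 - 20936) + (1/2)*(78 - 156)/(-156) = -22684 + (1/2)*(-1/156)*(-78) = -22684 + 1/4 = -90735/4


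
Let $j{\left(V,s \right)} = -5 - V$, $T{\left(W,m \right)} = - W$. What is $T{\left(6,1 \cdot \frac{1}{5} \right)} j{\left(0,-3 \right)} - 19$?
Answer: $11$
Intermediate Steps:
$T{\left(6,1 \cdot \frac{1}{5} \right)} j{\left(0,-3 \right)} - 19 = \left(-1\right) 6 \left(-5 - 0\right) - 19 = - 6 \left(-5 + 0\right) - 19 = \left(-6\right) \left(-5\right) - 19 = 30 - 19 = 11$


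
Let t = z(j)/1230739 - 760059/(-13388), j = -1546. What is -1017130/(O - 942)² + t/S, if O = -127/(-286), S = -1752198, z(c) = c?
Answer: -480413979821938066907115341/418715625052738618422571320 ≈ -1.1474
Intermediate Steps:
t = 935413555753/16477133732 (t = -1546/1230739 - 760059/(-13388) = -1546*1/1230739 - 760059*(-1/13388) = -1546/1230739 + 760059/13388 = 935413555753/16477133732 ≈ 56.770)
O = 127/286 (O = -127*(-1/286) = 127/286 ≈ 0.44406)
-1017130/(O - 942)² + t/S = -1017130/(127/286 - 942)² + (935413555753/16477133732)/(-1752198) = -1017130/((-269285/286)²) + (935413555753/16477133732)*(-1/1752198) = -1017130/72514411225/81796 - 935413555753/28871200770942936 = -1017130*81796/72514411225 - 935413555753/28871200770942936 = -16639433096/14502882245 - 935413555753/28871200770942936 = -480413979821938066907115341/418715625052738618422571320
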